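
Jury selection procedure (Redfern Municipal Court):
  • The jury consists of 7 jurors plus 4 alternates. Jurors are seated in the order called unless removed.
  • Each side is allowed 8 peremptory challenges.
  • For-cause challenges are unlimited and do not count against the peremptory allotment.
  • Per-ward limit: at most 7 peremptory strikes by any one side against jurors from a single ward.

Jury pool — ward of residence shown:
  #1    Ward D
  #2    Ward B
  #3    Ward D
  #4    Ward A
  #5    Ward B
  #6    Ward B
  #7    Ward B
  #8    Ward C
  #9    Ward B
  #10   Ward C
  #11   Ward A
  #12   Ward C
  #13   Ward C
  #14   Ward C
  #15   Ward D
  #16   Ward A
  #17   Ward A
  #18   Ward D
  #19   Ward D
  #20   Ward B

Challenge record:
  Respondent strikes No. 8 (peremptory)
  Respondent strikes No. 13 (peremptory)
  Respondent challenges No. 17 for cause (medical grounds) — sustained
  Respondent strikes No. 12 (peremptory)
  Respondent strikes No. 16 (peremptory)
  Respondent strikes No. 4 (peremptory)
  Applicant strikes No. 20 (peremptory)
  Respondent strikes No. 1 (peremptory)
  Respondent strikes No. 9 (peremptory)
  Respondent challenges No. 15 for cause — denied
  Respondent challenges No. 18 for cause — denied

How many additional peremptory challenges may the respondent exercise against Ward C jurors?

1

Respondent peremptories so far: #8, #13, #12, #16, #4, #1, #9 — 7 of 8 used, 1 left overall.
Against Ward C: #8, #13, #12 — 3 used; per-ward cap 7 leaves 4.
Binding limit: min(1, 4) = 1.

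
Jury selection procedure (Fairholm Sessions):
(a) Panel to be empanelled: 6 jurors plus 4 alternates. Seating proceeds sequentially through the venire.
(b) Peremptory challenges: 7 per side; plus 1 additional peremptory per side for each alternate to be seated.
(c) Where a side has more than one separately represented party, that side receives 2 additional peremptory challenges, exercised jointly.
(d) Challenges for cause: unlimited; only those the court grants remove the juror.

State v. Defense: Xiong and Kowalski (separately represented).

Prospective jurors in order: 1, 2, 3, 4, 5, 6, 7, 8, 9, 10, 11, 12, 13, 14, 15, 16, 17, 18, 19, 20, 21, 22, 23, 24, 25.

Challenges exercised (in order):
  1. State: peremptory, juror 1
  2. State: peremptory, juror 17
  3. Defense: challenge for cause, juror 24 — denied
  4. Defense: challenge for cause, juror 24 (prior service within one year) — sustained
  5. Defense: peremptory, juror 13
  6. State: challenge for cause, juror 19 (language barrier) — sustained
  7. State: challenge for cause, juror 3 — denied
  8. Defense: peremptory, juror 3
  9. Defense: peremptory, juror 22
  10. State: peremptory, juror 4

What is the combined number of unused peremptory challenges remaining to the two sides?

18

State allotment: 7 base + 1 × 4 alternates = 11. Defense allotment: 7 base + 1 × 4 alternates + 2 multi-party = 13.
State peremptories used: #1, #17, #4 — 3 (for-cause on #19, #3 don't count).
Defense peremptories used: #13, #3, #22 — 3 (for-cause on #24, #24 don't count).
Remaining: (11 − 3) + (13 − 3) = 18.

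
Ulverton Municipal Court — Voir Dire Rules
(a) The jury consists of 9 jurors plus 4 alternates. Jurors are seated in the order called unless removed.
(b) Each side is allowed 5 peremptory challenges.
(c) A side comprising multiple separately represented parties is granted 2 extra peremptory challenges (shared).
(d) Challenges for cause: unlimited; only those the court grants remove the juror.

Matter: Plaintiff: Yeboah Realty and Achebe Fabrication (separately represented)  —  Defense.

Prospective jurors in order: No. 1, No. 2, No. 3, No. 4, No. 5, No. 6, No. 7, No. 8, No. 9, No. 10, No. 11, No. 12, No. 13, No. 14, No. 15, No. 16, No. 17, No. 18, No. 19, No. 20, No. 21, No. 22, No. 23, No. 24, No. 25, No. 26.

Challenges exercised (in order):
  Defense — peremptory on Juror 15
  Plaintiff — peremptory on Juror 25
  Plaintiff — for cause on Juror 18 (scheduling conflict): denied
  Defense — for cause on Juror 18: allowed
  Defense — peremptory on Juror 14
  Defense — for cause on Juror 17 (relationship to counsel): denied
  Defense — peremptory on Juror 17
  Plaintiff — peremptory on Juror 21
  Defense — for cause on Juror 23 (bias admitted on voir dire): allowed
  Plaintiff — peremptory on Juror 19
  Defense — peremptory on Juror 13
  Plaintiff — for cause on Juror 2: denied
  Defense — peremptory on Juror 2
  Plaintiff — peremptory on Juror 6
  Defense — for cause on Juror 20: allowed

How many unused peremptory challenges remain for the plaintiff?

Plaintiff allotment: 5 base + 2 multi-party = 7.
Plaintiff peremptories used: #25, #21, #19, #6 — 4 (for-cause on #18, #2 don't count).
Remaining: 7 − 4 = 3.

3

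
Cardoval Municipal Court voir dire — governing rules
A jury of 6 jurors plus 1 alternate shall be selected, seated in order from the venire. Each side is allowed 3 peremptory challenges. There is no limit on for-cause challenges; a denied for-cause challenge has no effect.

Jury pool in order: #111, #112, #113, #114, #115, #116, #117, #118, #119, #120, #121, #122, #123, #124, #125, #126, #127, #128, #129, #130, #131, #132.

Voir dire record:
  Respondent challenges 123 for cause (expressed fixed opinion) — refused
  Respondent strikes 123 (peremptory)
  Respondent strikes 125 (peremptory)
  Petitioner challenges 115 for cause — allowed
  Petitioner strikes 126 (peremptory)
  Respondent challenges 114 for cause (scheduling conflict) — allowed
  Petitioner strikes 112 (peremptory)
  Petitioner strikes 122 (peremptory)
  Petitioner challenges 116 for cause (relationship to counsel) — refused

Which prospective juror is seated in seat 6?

Removed: #112, #114, #115, #122, #123, #125, #126. (#116 stays — for-cause denied.)
Seating in order: seats 1–6 → #111, #113, #116, #117, #118, #119; alternates → #120.
So seat 6 is #119.

119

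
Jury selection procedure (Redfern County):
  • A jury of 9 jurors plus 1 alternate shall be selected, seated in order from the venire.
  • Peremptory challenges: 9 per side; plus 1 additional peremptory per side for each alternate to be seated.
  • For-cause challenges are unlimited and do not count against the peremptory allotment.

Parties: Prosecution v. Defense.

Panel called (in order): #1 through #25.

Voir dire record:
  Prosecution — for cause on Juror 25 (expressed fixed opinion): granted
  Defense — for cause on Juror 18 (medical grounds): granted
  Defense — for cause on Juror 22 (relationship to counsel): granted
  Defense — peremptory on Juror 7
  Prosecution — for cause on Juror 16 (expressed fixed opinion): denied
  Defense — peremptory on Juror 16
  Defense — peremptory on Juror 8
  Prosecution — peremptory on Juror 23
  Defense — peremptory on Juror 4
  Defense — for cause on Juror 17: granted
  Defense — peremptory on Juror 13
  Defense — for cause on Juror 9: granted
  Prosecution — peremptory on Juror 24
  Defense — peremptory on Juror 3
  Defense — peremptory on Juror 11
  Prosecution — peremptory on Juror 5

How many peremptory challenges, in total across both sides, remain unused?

10

Prosecution allotment: 9 base + 1 × 1 alternate = 10. Defense allotment: 9 base + 1 × 1 alternate = 10.
Prosecution peremptories used: #23, #24, #5 — 3 (for-cause on #25, #16 don't count).
Defense peremptories used: #7, #16, #8, #4, #13, #3, #11 — 7 (for-cause on #18, #22, #17, #9 don't count).
Remaining: (10 − 3) + (10 − 7) = 10.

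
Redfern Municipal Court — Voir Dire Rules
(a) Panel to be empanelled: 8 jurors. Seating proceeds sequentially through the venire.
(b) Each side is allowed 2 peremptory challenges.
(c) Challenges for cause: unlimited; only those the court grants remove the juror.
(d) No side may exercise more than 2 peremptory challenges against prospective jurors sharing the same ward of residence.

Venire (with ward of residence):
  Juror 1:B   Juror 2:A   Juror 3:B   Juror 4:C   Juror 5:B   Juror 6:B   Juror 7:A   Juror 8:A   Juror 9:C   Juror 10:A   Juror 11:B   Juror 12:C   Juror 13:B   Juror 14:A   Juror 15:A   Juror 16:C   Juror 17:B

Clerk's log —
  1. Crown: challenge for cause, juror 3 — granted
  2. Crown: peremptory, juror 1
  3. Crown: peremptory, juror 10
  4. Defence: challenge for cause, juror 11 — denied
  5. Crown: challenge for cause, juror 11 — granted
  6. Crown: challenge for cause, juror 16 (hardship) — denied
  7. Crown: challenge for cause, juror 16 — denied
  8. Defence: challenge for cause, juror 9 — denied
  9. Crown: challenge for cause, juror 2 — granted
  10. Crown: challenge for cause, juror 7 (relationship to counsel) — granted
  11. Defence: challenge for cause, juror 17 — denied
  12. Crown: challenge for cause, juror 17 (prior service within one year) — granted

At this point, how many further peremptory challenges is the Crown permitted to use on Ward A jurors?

Crown peremptories so far: #1, #10 — 2 of 2 used, 0 left overall.
Against Ward A: #10 — 1 used; per-ward cap 2 leaves 1.
Binding limit: min(0, 1) = 0.

0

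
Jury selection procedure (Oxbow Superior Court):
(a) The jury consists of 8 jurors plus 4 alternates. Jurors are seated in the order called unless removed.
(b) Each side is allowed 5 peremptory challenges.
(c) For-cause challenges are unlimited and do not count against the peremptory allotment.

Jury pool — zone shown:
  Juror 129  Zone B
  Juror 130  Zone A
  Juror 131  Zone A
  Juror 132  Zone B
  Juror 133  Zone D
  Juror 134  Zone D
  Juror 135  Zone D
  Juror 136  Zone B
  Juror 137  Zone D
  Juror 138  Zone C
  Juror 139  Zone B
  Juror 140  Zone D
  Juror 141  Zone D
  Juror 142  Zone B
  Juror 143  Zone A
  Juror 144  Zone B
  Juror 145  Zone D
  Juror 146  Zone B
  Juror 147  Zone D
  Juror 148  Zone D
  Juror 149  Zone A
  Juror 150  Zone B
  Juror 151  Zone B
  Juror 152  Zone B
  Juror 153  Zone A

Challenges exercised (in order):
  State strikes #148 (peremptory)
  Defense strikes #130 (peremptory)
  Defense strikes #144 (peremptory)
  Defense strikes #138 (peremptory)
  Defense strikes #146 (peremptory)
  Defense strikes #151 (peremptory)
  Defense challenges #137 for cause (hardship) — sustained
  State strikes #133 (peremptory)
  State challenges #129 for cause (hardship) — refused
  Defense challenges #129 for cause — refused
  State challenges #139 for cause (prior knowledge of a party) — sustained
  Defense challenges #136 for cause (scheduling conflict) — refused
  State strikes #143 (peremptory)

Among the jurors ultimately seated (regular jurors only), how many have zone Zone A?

1

Removed: #130, #133, #137, #138, #139, #143, #144, #146, #148, #151.
Seated jurors 1–8: #129, #131, #132, #134, #135, #136, #140, #141 (alternates #142, #145, #147, #149 not counted).
Of those, in Zone A: #131 → 1.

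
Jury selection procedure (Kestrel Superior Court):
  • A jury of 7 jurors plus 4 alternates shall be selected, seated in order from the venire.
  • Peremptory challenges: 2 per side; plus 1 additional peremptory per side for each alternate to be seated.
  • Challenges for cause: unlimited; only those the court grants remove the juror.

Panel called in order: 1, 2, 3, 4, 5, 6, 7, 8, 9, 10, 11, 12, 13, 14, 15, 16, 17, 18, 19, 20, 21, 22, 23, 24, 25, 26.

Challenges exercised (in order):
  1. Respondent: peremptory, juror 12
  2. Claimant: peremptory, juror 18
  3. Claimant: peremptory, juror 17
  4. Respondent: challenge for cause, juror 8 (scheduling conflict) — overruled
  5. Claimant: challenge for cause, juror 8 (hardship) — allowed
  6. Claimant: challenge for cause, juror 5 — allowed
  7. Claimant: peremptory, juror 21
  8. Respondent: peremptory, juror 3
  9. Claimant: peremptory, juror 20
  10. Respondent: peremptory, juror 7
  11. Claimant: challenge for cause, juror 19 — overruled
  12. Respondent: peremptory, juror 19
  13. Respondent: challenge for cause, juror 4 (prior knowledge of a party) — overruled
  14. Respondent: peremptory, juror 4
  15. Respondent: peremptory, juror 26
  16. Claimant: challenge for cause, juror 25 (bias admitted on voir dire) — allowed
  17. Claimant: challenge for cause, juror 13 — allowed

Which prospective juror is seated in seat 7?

14

Removed: #3, #4, #5, #7, #8, #12, #13, #17, #18, #19, #20, #21, #25, #26.
Seating in order: seats 1–7 → #1, #2, #6, #9, #10, #11, #14; alternates → #15, #16, #22, #23.
So seat 7 is #14.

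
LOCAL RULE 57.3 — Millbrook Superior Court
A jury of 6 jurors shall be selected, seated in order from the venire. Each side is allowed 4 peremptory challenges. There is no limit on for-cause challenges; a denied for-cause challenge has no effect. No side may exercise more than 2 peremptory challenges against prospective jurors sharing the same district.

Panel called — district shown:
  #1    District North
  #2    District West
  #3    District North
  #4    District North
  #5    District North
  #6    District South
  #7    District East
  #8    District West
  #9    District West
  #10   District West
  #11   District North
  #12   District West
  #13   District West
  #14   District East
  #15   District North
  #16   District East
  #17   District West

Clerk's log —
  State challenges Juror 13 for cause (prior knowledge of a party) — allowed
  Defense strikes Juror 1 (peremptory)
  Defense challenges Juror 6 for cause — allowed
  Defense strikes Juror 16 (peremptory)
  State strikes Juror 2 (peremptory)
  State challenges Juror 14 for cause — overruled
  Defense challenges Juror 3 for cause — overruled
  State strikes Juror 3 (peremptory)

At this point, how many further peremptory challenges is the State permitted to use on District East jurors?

2

State peremptories so far: #2, #3 — 2 of 4 used, 2 left overall.
Against District East: none yet — per-district cap 2 leaves 2.
Binding limit: min(2, 2) = 2.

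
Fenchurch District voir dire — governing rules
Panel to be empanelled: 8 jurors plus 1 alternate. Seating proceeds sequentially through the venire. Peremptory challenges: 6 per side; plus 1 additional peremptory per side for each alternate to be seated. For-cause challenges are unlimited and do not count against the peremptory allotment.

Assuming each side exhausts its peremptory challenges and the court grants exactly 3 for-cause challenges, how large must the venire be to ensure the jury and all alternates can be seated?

26

Seats to fill: 8 + 1 alternates = 9.
Peremptories: 6 + 1×1 = 7 per side × 2 sides = 14.
For-cause removals: 3.
Minimum venire: 9 + 14 + 3 = 26.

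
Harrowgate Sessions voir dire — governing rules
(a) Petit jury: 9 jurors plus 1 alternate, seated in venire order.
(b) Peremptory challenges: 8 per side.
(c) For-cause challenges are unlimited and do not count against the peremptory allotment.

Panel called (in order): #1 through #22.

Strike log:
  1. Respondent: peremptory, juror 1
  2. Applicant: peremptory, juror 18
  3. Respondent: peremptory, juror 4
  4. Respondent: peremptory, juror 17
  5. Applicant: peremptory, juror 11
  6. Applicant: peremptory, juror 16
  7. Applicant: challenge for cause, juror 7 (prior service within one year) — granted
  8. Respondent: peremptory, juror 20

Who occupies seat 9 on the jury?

13

Removed: #1, #4, #7, #11, #16, #17, #18, #20.
Seating in order: seats 1–9 → #2, #3, #5, #6, #8, #9, #10, #12, #13; alternates → #14.
So seat 9 is #13.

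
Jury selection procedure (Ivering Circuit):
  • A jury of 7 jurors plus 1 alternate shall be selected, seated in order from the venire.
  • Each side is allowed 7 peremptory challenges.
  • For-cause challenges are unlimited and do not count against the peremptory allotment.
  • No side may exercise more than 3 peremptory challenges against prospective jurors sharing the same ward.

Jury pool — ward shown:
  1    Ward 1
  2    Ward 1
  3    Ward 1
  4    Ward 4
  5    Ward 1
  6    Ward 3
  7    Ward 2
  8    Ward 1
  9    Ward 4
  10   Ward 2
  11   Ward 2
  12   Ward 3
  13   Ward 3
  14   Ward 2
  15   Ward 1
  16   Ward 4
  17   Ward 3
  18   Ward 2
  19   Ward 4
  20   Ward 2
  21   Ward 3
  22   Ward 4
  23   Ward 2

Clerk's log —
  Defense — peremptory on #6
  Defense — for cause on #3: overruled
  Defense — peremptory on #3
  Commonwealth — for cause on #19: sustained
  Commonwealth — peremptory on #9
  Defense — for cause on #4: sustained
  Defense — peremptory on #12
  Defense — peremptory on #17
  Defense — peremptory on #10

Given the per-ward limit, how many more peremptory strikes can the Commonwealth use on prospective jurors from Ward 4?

Commonwealth peremptories so far: #9 — 1 of 7 used, 6 left overall.
Against Ward 4: #9 — 1 used; per-ward cap 3 leaves 2.
Binding limit: min(6, 2) = 2.

2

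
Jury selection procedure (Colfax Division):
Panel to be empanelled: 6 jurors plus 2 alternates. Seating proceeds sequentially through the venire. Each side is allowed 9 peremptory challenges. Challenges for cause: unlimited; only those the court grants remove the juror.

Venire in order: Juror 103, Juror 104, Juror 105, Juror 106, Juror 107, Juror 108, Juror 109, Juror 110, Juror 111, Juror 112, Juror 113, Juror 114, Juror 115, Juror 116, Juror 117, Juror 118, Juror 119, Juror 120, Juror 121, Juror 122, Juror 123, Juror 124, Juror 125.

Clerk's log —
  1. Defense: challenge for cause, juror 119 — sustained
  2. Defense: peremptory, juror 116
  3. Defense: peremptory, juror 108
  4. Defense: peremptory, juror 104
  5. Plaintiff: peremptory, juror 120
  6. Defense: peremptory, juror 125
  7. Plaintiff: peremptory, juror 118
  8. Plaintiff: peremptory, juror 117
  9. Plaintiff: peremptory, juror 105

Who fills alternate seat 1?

112

Removed: #104, #105, #108, #116, #117, #118, #119, #120, #125.
Filling seats in venire order through position 7: #103, #106, #107, #109, #110, #111, #112.
So alternate 1 is #112.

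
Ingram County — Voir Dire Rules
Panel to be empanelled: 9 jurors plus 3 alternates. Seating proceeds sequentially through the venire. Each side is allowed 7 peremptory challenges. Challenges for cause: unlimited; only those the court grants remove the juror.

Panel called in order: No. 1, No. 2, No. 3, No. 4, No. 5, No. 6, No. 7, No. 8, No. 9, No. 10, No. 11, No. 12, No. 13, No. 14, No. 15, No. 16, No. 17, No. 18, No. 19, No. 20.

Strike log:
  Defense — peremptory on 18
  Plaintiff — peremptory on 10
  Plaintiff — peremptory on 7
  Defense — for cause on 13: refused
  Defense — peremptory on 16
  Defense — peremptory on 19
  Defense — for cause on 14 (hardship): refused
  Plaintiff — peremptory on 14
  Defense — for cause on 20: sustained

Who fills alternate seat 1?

Removed: #7, #10, #14, #16, #18, #19, #20. (#13 stays — for-cause denied.)
Filling seats in venire order through position 10: #1, #2, #3, #4, #5, #6, #8, #9, #11, #12.
So alternate 1 is #12.

12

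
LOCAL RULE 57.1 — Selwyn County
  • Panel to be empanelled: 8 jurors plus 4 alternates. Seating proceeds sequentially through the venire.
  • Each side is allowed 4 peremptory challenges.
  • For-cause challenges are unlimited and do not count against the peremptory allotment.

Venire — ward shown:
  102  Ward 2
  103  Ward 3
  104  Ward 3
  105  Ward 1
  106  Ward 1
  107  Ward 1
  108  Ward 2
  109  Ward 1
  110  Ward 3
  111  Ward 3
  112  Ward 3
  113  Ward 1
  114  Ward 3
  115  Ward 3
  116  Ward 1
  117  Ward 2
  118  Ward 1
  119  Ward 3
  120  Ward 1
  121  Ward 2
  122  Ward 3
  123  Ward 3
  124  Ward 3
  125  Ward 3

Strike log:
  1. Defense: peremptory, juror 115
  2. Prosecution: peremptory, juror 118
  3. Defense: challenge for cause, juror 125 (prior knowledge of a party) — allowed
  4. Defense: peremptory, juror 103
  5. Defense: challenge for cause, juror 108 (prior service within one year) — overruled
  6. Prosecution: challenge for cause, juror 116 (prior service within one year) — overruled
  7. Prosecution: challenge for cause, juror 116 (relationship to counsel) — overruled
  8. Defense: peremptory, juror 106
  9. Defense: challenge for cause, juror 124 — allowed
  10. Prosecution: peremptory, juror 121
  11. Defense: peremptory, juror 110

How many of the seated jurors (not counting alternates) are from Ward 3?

Removed: #103, #106, #110, #115, #118, #121, #124, #125.
Seated jurors 1–8: #102, #104, #105, #107, #108, #109, #111, #112 (alternates #113, #114, #116, #117 not counted).
Of those, in Ward 3: #104, #111, #112 → 3.

3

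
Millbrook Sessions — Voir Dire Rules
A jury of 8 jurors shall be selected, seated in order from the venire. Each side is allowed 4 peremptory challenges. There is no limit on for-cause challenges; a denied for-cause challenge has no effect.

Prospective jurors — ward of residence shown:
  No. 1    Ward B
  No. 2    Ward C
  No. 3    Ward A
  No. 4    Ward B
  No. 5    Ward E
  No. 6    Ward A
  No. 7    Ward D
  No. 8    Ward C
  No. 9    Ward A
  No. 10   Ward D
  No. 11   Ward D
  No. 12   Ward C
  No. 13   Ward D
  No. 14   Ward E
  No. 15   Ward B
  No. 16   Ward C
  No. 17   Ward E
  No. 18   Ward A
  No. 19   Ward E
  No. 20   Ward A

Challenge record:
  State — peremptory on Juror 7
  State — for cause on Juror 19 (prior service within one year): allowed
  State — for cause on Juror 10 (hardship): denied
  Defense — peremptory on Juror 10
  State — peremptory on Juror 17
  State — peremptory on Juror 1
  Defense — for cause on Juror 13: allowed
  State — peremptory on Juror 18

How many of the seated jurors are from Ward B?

Removed: #1, #7, #10, #13, #17, #18, #19.
Seated jurors 1–8: #2, #3, #4, #5, #6, #8, #9, #11.
Of those, in Ward B: #4 → 1.

1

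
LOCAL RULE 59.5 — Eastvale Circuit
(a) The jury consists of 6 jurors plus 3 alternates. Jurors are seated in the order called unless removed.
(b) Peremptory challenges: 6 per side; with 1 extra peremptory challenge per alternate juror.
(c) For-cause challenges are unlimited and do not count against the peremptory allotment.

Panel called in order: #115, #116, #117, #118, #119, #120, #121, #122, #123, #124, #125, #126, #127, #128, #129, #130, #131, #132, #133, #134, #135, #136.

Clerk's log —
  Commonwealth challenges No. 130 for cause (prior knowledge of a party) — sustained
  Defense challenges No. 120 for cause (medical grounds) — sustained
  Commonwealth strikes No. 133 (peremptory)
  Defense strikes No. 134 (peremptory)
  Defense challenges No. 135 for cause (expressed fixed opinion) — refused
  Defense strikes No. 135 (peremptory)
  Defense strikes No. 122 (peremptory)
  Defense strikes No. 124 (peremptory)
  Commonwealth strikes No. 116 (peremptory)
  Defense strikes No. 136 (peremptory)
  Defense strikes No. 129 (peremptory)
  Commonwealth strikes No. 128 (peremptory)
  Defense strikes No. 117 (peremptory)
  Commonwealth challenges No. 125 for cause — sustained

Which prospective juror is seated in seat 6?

Removed: #116, #117, #120, #122, #124, #125, #128, #129, #130, #133, #134, #135, #136.
Filling seats in venire order through position 6: #115, #118, #119, #121, #123, #126.
So seat 6 is #126.

126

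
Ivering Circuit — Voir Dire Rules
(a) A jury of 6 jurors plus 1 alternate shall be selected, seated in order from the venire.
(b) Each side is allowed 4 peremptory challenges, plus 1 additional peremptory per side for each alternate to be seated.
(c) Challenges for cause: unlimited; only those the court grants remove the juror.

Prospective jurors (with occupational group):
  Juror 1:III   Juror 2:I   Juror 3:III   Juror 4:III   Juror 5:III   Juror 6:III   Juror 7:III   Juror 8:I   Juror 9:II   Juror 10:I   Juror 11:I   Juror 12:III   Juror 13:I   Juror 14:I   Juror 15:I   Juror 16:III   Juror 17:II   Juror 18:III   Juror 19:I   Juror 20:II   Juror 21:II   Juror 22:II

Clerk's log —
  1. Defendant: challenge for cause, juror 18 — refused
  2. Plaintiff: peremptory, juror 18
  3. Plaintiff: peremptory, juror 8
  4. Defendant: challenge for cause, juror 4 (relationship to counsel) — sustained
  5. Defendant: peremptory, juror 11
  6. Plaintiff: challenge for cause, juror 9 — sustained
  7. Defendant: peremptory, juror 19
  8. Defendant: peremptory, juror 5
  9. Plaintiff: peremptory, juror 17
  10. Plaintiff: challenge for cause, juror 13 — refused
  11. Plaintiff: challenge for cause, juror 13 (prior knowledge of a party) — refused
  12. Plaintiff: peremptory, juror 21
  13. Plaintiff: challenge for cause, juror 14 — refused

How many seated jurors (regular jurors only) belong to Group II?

Removed: #4, #5, #8, #9, #11, #17, #18, #19, #21.
Seated jurors 1–6: #1, #2, #3, #6, #7, #10 (alternates #12 not counted).
None of those are in Group II → 0.

0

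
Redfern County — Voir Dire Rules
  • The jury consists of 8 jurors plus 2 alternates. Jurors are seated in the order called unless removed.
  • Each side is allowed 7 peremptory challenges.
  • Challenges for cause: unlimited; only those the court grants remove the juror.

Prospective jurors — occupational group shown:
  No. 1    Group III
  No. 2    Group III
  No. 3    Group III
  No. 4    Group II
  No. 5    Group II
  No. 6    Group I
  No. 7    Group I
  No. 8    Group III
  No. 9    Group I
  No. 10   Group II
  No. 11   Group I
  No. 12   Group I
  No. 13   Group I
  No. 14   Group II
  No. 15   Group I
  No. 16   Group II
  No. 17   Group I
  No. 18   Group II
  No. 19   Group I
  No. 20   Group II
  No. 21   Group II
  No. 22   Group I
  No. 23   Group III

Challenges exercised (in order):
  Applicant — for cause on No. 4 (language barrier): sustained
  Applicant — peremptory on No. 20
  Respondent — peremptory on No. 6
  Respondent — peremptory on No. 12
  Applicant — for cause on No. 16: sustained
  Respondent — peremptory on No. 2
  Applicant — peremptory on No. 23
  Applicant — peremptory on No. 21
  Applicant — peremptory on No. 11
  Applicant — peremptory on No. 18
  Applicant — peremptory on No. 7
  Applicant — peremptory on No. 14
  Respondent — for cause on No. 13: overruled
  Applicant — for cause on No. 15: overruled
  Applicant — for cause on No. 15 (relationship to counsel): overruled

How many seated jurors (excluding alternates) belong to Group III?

3

Removed: #2, #4, #6, #7, #11, #12, #14, #16, #18, #20, #21, #23.
Seated jurors 1–8: #1, #3, #5, #8, #9, #10, #13, #15 (alternates #17, #19 not counted).
Of those, in Group III: #1, #3, #8 → 3.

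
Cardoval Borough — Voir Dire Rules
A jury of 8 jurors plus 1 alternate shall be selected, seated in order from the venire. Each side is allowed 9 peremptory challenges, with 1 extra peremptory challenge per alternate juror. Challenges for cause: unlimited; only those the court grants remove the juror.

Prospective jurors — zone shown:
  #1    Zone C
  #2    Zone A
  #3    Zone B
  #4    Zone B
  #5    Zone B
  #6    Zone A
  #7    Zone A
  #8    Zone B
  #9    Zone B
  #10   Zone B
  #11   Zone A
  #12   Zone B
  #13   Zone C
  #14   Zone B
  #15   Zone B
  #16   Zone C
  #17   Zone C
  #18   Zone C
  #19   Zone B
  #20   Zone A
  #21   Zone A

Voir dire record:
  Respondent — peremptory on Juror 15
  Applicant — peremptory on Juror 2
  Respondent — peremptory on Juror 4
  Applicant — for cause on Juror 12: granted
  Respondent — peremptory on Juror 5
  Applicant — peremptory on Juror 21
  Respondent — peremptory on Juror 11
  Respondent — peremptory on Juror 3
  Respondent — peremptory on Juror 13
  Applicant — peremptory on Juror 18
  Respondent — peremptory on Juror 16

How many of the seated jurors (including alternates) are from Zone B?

Removed: #2, #3, #4, #5, #11, #12, #13, #15, #16, #18, #21.
Seated (9 incl. alternates): #1, #6, #7, #8, #9, #10, #14, #17, #19.
Of those, in Zone B: #8, #9, #10, #14, #19 → 5.

5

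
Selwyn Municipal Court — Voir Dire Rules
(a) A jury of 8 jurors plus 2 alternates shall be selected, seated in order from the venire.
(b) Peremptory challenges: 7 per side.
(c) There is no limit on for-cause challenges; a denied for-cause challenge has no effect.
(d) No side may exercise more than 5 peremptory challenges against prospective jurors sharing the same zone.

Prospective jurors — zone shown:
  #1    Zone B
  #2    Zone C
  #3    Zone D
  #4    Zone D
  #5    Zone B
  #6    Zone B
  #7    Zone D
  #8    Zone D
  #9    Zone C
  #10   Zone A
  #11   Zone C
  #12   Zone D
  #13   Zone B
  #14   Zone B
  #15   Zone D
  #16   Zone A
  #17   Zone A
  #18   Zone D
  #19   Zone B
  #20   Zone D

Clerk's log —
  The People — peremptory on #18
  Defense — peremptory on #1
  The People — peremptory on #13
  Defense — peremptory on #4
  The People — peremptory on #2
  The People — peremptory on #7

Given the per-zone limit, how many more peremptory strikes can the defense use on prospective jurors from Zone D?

4

Defense peremptories so far: #1, #4 — 2 of 7 used, 5 left overall.
Against Zone D: #4 — 1 used; per-zone cap 5 leaves 4.
Binding limit: min(5, 4) = 4.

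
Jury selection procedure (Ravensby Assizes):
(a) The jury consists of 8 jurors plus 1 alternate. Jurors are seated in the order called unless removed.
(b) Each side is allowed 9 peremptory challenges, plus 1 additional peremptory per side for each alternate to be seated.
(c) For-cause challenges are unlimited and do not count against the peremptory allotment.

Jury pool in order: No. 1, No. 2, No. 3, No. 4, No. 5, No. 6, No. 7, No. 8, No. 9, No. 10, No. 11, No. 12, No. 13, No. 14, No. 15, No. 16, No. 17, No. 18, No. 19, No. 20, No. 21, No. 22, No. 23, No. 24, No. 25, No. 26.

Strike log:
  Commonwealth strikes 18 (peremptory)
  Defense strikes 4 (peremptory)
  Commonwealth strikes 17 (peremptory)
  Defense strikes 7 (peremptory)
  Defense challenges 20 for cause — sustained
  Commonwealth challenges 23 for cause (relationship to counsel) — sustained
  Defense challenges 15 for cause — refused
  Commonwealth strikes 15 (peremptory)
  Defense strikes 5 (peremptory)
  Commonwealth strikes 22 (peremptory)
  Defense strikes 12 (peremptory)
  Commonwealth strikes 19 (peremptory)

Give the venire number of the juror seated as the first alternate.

Removed: #4, #5, #7, #12, #15, #17, #18, #19, #20, #22, #23.
Filling seats in venire order through position 9: #1, #2, #3, #6, #8, #9, #10, #11, #13.
So alternate 1 is #13.

13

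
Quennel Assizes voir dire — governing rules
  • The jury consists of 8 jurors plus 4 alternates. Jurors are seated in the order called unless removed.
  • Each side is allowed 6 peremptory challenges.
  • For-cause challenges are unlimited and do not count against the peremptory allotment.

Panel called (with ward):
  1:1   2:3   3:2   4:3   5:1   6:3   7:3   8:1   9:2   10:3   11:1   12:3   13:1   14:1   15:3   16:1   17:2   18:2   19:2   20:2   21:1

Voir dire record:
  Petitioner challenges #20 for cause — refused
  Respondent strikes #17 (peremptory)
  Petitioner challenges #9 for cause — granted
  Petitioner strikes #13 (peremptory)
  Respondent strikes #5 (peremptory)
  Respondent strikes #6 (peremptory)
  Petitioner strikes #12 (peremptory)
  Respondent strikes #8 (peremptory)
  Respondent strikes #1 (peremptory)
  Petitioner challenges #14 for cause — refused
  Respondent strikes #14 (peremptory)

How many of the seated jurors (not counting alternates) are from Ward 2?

1

Removed: #1, #5, #6, #8, #9, #12, #13, #14, #17.
Seated jurors 1–8: #2, #3, #4, #7, #10, #11, #15, #16 (alternates #18, #19, #20, #21 not counted).
Of those, in Ward 2: #3 → 1.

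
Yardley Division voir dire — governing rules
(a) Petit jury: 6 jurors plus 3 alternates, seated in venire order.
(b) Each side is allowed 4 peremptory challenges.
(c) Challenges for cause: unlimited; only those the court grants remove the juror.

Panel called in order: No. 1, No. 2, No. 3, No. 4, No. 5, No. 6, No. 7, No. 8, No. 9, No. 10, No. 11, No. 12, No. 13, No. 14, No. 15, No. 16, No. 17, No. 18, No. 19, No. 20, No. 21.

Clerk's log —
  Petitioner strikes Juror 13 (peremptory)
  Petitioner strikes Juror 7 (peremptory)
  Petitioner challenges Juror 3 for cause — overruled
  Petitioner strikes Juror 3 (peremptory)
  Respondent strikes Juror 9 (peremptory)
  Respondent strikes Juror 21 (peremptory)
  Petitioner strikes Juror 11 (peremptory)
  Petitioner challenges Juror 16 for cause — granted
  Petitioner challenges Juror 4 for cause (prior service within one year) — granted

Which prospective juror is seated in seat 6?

10

Removed: #3, #4, #7, #9, #11, #13, #16, #21.
Seating in order: seats 1–6 → #1, #2, #5, #6, #8, #10; alternates → #12, #14, #15.
So seat 6 is #10.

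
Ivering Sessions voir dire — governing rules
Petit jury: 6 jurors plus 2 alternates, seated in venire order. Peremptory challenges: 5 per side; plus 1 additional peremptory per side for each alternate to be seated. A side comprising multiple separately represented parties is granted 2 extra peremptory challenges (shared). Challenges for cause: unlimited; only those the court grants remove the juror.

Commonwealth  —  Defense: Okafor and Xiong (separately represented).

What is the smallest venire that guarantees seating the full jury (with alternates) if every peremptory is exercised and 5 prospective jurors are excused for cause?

29

Seats to fill: 6 + 2 alternates = 8.
Peremptories — Commonwealth: 5 + 1×2 = 7; Defense: 5 + 1×2 + 2 = 9; total 16.
For-cause removals: 5.
Minimum venire: 8 + 16 + 5 = 29.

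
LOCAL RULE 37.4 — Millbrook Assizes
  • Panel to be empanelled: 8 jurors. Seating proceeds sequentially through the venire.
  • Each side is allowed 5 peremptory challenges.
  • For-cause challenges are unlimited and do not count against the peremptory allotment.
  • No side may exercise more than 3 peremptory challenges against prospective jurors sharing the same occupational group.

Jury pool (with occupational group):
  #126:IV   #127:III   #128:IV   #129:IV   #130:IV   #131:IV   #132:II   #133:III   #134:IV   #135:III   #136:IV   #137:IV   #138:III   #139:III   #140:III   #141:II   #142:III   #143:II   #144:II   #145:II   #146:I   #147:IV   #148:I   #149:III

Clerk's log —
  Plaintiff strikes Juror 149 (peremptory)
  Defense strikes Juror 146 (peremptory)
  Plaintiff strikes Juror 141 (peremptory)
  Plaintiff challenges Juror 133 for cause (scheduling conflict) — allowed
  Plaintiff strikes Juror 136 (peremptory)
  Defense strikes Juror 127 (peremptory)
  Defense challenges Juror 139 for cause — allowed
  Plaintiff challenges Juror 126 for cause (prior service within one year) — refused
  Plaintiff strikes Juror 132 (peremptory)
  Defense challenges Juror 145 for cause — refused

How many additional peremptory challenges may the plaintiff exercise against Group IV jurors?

1

Plaintiff peremptories so far: #149, #141, #136, #132 — 4 of 5 used, 1 left overall.
Against Group IV: #136 — 1 used; per-group cap 3 leaves 2.
Binding limit: min(1, 2) = 1.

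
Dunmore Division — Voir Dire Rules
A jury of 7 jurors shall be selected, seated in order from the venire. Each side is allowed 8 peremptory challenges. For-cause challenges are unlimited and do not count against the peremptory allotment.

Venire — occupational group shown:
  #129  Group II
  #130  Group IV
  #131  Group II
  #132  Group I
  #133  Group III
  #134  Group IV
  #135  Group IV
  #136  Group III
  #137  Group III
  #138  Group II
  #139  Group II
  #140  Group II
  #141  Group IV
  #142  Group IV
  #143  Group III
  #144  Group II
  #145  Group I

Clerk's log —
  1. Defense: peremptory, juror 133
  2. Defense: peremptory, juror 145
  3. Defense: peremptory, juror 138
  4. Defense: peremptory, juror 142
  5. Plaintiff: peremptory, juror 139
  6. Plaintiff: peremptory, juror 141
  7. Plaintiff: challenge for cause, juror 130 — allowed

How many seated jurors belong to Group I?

1

Removed: #130, #133, #138, #139, #141, #142, #145.
Seated jurors 1–7: #129, #131, #132, #134, #135, #136, #137.
Of those, in Group I: #132 → 1.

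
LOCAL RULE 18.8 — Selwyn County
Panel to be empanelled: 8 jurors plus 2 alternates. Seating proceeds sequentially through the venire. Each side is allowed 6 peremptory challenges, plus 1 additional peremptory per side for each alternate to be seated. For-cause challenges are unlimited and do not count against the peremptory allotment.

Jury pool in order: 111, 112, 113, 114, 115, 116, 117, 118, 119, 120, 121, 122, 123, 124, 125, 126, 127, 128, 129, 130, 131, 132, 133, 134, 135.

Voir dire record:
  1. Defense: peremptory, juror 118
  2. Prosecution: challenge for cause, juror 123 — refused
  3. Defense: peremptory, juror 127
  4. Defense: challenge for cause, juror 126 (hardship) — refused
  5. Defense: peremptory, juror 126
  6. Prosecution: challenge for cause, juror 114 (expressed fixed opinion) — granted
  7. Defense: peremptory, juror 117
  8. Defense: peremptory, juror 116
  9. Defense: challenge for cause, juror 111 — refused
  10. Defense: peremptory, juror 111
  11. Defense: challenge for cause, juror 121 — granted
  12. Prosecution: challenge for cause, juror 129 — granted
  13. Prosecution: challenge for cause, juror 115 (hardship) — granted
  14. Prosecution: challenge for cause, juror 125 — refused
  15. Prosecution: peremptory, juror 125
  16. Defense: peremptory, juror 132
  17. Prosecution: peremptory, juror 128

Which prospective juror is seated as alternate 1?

Removed: #111, #114, #115, #116, #117, #118, #121, #125, #126, #127, #128, #129, #132. (#123 stays — for-cause denied.)
Seating in order: seats 1–8 → #112, #113, #119, #120, #122, #123, #124, #130; alternates → #131, #133.
So alternate 1 is #131.

131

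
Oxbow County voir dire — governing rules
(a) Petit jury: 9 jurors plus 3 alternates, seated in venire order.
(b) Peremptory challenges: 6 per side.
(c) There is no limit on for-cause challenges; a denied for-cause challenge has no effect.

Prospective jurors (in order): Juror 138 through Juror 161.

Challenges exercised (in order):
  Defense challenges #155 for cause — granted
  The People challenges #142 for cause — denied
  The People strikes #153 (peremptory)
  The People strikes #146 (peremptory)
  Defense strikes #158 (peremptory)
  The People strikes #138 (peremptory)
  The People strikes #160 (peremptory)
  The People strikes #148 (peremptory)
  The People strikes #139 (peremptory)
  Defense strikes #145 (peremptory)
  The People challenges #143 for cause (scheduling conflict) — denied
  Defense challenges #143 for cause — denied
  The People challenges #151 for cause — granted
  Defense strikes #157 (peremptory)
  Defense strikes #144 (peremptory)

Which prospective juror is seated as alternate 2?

159

Removed: #138, #139, #144, #145, #146, #148, #151, #153, #155, #157, #158, #160. (#142, #143 stay — for-cause denied.)
Seating in order: seats 1–9 → #140, #141, #142, #143, #147, #149, #150, #152, #154; alternates → #156, #159, #161.
So alternate 2 is #159.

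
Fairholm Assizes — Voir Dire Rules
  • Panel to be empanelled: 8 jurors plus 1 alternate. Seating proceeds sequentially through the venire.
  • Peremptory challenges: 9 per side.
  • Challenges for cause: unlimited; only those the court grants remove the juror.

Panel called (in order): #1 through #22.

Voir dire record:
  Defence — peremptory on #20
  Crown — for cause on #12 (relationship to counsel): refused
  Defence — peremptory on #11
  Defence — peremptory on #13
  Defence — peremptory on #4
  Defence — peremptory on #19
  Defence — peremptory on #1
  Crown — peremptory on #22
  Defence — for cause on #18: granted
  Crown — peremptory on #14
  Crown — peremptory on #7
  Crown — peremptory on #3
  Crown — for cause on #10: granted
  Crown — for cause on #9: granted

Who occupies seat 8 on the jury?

17

Removed: #1, #3, #4, #7, #9, #10, #11, #13, #14, #18, #19, #20, #22. (#12 stays — for-cause denied.)
Filling seats in venire order through position 8: #2, #5, #6, #8, #12, #15, #16, #17.
So seat 8 is #17.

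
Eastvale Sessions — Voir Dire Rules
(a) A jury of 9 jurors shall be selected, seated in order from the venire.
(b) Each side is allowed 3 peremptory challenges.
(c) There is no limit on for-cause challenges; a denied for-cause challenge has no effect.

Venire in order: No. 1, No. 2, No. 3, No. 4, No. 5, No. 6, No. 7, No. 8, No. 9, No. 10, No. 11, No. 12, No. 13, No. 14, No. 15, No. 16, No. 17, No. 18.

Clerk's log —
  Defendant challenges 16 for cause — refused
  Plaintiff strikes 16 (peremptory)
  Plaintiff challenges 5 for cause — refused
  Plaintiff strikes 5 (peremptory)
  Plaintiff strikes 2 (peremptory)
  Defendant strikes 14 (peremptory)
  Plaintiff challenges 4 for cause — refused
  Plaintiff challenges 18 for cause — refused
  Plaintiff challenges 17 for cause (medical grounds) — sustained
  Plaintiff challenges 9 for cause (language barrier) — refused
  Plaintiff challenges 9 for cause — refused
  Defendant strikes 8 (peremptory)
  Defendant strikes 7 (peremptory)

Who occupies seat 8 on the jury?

Removed: #2, #5, #7, #8, #14, #16, #17. (#4, #9, #18 stay — for-cause denied.)
Seating in order: seats 1–9 → #1, #3, #4, #6, #9, #10, #11, #12, #13.
So seat 8 is #12.

12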